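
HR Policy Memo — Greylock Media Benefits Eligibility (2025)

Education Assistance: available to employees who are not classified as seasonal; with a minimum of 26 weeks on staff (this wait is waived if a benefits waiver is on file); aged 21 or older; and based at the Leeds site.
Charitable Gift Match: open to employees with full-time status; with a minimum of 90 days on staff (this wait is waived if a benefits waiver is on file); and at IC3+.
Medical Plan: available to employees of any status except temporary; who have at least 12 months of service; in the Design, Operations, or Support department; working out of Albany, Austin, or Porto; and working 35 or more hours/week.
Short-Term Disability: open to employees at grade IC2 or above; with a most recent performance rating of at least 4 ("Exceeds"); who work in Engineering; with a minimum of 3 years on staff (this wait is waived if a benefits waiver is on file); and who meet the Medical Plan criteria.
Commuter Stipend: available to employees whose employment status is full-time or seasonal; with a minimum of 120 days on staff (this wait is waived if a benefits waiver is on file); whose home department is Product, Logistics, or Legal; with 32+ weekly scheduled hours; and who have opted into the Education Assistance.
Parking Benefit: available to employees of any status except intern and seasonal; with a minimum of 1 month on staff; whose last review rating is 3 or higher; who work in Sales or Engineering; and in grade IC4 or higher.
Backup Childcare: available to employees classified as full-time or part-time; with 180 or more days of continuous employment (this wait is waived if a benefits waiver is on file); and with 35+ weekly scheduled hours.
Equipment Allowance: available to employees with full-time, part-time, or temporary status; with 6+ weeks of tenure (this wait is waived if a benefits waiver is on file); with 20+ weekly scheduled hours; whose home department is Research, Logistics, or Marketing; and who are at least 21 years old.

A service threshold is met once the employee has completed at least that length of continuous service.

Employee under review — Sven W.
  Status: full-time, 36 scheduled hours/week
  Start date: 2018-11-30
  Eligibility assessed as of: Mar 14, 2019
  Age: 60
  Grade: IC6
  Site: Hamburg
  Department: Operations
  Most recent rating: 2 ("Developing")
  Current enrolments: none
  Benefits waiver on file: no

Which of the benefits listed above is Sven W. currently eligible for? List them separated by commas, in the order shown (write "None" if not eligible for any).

Charitable Gift Match

Service from 2018-11-30 to Mar 14, 2019: 104 days.
Education Assistance — status full-time ✓ (not excluded); no waiver, service 104 days < 26 weeks (≈182 days) ✗ → not eligible.
Charitable Gift Match — status full-time ✓; no waiver, service 104 days ≥ 90 days ✓; grade IC6 ≥ IC3 ✓ → eligible.
Medical Plan — status full-time ✓ (not excluded); service 104 days < 12 months (≈360 days) ✗ → not eligible.
Short-Term Disability — grade IC6 ≥ IC2 ✓; rating 2 < 4 ✗ → not eligible.
Commuter Stipend — status full-time ✓; no waiver, service 104 days < 120 days ✗ → not eligible.
Parking Benefit — status full-time ✓ (not excluded); service 104 days ≥ 1 month (≈30 days) ✓; rating 2 < 3 ✗ → not eligible.
Backup Childcare — status full-time ✓; no waiver, service 104 days < 180 days ✗ → not eligible.
Equipment Allowance — status full-time ✓; no waiver, service 104 days ≥ 6 weeks (≈42 days) ✓; 36 hrs/wk ≥ 20 ✓; dept Operations ✗ → not eligible.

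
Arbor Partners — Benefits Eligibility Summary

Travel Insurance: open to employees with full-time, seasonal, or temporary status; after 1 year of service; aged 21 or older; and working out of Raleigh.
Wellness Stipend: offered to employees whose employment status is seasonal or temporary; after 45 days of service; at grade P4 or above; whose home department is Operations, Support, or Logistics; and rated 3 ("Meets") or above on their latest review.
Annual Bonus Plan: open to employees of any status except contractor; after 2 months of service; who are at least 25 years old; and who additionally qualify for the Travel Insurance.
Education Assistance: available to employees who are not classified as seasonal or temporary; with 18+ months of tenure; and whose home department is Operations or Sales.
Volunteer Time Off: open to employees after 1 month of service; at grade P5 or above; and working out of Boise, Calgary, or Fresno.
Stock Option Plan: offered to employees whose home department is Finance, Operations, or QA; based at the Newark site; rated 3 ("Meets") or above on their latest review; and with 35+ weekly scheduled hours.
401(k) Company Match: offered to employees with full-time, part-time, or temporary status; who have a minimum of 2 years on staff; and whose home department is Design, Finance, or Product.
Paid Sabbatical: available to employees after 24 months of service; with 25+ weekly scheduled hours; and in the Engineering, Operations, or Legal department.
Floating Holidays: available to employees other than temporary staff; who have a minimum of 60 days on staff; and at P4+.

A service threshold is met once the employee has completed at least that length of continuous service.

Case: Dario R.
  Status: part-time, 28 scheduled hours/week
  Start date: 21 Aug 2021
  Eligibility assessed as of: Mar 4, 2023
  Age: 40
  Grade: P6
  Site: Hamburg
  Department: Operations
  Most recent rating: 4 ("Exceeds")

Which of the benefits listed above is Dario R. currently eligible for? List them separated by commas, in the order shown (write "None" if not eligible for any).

Service from 21 Aug 2021 to Mar 4, 2023: 560 days.
Travel Insurance — status part-time ✗ (requires full-time, seasonal, or temporary) → not eligible.
Wellness Stipend — status part-time ✗ (requires seasonal or temporary) → not eligible.
Annual Bonus Plan — status part-time ✓ (not excluded); service 560 days ≥ 2 months (≈60 days) ✓; age 40 ≥ 25 ✓; not eligible for Travel Insurance ✗ → not eligible.
Education Assistance — status part-time ✓ (not excluded); service 560 days ≥ 18 months (≈540 days) ✓; dept Operations ✓ → eligible.
Volunteer Time Off — service 560 days ≥ 1 month (≈30 days) ✓; grade P6 ≥ P5 ✓; site Hamburg ✗ (not Boise, Calgary, or Fresno) → not eligible.
Stock Option Plan — dept Operations ✓; site Hamburg ✗ (not Newark) → not eligible.
401(k) Company Match — status part-time ✓; service 560 days < 2 years (≈730 days) ✗ → not eligible.
Paid Sabbatical — service 560 days < 24 months (≈720 days) ✗ → not eligible.
Floating Holidays — status part-time ✓ (not excluded); service 560 days ≥ 60 days ✓; grade P6 ≥ P4 ✓ → eligible.

Education Assistance, Floating Holidays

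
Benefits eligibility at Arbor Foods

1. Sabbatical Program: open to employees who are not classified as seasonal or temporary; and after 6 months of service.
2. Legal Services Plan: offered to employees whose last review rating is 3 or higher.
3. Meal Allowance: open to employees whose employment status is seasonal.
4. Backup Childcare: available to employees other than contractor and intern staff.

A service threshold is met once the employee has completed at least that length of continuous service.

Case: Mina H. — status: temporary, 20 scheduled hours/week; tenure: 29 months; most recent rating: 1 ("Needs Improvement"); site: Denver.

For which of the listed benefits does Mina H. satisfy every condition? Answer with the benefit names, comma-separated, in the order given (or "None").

Backup Childcare

Sabbatical Program — status temporary ✗ (excluded) → not eligible.
Legal Services Plan — rating 1 < 3 ✗ → not eligible.
Meal Allowance — status temporary ✗ (requires seasonal) → not eligible.
Backup Childcare — status temporary ✓ (not excluded) → eligible.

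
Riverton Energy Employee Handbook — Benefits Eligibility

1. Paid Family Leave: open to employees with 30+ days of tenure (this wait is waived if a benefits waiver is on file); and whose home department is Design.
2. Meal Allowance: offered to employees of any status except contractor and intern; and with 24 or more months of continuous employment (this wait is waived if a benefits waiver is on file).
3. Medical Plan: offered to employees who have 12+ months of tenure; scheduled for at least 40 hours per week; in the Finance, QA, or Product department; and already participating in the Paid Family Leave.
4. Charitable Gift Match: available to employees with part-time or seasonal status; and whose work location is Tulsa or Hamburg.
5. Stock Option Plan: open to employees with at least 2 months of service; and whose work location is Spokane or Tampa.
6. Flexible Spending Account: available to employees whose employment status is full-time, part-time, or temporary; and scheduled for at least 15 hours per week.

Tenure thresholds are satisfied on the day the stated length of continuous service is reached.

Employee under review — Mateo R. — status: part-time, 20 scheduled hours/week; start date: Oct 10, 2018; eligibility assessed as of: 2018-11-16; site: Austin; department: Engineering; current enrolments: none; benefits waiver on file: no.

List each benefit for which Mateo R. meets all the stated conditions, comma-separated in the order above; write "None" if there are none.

Service from Oct 10, 2018 to 2018-11-16: 37 days.
Paid Family Leave — no waiver, service 37 days ≥ 30 days ✓; dept Engineering ✗ → not eligible.
Meal Allowance — status part-time ✓ (not excluded); no waiver, service 37 days < 24 months (≈720 days) ✗ → not eligible.
Medical Plan — service 37 days < 12 months (≈360 days) ✗ → not eligible.
Charitable Gift Match — status part-time ✓; site Austin ✗ (not Tulsa or Hamburg) → not eligible.
Stock Option Plan — service 37 days < 2 months (≈60 days) ✗ → not eligible.
Flexible Spending Account — status part-time ✓; 20 hrs/wk ≥ 15 ✓ → eligible.

Flexible Spending Account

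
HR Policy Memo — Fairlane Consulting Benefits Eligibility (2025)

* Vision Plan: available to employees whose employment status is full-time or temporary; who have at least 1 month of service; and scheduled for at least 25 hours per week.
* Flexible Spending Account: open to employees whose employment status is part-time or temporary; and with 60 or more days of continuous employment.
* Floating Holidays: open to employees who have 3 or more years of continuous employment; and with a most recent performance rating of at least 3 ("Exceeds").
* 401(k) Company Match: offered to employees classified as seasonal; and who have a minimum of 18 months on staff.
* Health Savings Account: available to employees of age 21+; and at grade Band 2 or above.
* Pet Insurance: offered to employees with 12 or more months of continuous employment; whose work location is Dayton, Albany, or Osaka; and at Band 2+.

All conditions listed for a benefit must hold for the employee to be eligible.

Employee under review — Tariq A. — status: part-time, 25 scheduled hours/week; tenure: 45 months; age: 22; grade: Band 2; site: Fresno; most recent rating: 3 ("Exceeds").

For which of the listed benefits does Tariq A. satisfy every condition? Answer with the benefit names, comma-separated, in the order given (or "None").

Flexible Spending Account, Floating Holidays, Health Savings Account

Vision Plan — status part-time ✗ (requires full-time or temporary) → not eligible.
Flexible Spending Account — status part-time ✓; service 45 months ≥ 60 days ✓ → eligible.
Floating Holidays — service 45 months ≥ 3 years (≈1095 days) ✓; rating 3 ≥ 3 ✓ → eligible.
401(k) Company Match — status part-time ✗ (requires seasonal) → not eligible.
Health Savings Account — age 22 ≥ 21 ✓; grade Band 2 ≥ Band 2 ✓ → eligible.
Pet Insurance — service 45 months ≥ 12 months ✓; site Fresno ✗ (not Dayton, Albany, or Osaka) → not eligible.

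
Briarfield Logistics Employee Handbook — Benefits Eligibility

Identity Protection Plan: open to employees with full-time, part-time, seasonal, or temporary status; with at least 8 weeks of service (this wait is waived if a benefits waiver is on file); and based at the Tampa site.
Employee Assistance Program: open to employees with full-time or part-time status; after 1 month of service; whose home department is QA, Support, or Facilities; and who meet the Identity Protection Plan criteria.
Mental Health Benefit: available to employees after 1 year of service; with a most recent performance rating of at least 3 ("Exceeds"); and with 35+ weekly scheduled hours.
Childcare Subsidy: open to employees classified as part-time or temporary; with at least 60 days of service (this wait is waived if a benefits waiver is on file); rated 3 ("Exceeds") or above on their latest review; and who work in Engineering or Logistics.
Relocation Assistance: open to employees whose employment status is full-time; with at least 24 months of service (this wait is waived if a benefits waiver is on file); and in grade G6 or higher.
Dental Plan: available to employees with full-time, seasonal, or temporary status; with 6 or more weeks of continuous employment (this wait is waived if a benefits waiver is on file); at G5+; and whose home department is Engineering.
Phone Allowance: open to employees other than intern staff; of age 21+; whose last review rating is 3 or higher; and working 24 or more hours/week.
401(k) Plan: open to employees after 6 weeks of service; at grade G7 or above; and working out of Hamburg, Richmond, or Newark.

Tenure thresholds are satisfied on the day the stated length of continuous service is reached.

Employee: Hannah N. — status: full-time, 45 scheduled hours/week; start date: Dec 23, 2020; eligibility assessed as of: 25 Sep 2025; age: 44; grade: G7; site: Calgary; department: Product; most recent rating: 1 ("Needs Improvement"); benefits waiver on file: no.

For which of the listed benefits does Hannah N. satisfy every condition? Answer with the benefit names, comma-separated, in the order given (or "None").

Relocation Assistance

Service from Dec 23, 2020 to 25 Sep 2025: 1737 days.
Identity Protection Plan — status full-time ✓; no waiver, service 1737 days ≥ 8 weeks (≈56 days) ✓; site Calgary ✗ (not Tampa) → not eligible.
Employee Assistance Program — status full-time ✓; service 1737 days ≥ 1 month (≈30 days) ✓; dept Product ✗ → not eligible.
Mental Health Benefit — service 1737 days ≥ 1 year (≈365 days) ✓; rating 1 < 3 ✗ → not eligible.
Childcare Subsidy — status full-time ✗ (requires part-time or temporary) → not eligible.
Relocation Assistance — status full-time ✓; no waiver, service 1737 days ≥ 24 months (≈720 days) ✓; grade G7 ≥ G6 ✓ → eligible.
Dental Plan — status full-time ✓; no waiver, service 1737 days ≥ 6 weeks (≈42 days) ✓; grade G7 ≥ G5 ✓; dept Product ✗ → not eligible.
Phone Allowance — status full-time ✓ (not excluded); age 44 ≥ 21 ✓; rating 1 < 3 ✗ → not eligible.
401(k) Plan — service 1737 days ≥ 6 weeks (≈42 days) ✓; grade G7 ≥ G7 ✓; site Calgary ✗ (not Hamburg, Richmond, or Newark) → not eligible.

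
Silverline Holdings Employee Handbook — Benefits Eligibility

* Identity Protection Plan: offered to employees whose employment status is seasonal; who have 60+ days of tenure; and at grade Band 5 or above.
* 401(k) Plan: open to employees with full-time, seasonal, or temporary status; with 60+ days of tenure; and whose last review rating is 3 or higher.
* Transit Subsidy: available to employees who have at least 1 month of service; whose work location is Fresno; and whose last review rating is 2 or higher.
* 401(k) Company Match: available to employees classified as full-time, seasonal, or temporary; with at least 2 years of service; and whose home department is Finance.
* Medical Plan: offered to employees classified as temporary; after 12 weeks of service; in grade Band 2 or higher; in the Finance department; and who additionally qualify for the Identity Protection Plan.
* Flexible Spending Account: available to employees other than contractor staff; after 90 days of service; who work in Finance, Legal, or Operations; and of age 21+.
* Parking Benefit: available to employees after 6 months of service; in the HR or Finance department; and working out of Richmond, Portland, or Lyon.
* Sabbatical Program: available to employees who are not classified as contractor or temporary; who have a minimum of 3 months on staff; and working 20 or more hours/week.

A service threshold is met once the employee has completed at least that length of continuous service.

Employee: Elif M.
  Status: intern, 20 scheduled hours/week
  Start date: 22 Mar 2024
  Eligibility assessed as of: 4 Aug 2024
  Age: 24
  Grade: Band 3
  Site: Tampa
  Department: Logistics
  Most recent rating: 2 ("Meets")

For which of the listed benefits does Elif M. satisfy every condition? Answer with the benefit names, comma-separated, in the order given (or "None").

Sabbatical Program

Service from 22 Mar 2024 to 4 Aug 2024: 135 days.
Identity Protection Plan — status intern ✗ (requires seasonal) → not eligible.
401(k) Plan — status intern ✗ (requires full-time, seasonal, or temporary) → not eligible.
Transit Subsidy — service 135 days ≥ 1 month (≈30 days) ✓; site Tampa ✗ (not Fresno) → not eligible.
401(k) Company Match — status intern ✗ (requires full-time, seasonal, or temporary) → not eligible.
Medical Plan — status intern ✗ (requires temporary) → not eligible.
Flexible Spending Account — status intern ✓ (not excluded); service 135 days ≥ 90 days ✓; dept Logistics ✗ → not eligible.
Parking Benefit — service 135 days < 6 months (≈180 days) ✗ → not eligible.
Sabbatical Program — status intern ✓ (not excluded); service 135 days ≥ 3 months (≈90 days) ✓; 20 hrs/wk ≥ 20 ✓ → eligible.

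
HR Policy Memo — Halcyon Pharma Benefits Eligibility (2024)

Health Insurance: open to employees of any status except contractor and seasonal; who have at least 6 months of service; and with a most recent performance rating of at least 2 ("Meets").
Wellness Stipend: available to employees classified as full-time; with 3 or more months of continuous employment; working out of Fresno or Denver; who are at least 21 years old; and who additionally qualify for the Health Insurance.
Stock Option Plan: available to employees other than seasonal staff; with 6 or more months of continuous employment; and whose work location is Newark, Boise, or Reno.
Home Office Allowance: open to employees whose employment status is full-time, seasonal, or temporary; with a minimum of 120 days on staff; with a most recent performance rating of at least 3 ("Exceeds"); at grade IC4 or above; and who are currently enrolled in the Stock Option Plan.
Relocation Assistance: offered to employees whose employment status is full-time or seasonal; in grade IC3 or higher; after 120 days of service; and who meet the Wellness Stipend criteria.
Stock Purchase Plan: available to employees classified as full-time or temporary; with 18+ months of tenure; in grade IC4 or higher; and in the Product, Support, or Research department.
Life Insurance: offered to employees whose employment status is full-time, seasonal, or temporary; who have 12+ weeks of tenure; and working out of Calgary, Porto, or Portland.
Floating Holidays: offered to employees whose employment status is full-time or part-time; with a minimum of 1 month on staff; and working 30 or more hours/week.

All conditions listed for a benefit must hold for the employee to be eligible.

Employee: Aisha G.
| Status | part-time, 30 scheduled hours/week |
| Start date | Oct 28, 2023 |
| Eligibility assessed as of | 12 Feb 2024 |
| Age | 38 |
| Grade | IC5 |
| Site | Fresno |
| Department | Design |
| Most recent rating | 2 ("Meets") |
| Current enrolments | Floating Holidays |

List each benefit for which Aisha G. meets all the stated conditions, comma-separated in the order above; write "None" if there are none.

Floating Holidays

Service from Oct 28, 2023 to 12 Feb 2024: 107 days.
Health Insurance — status part-time ✓ (not excluded); service 107 days < 6 months (≈180 days) ✗ → not eligible.
Wellness Stipend — status part-time ✗ (requires full-time) → not eligible.
Stock Option Plan — status part-time ✓ (not excluded); service 107 days < 6 months (≈180 days) ✗ → not eligible.
Home Office Allowance — status part-time ✗ (requires full-time, seasonal, or temporary) → not eligible.
Relocation Assistance — status part-time ✗ (requires full-time or seasonal) → not eligible.
Stock Purchase Plan — status part-time ✗ (requires full-time or temporary) → not eligible.
Life Insurance — status part-time ✗ (requires full-time, seasonal, or temporary) → not eligible.
Floating Holidays — status part-time ✓; service 107 days ≥ 1 month (≈30 days) ✓; 30 hrs/wk ≥ 30 ✓ → eligible.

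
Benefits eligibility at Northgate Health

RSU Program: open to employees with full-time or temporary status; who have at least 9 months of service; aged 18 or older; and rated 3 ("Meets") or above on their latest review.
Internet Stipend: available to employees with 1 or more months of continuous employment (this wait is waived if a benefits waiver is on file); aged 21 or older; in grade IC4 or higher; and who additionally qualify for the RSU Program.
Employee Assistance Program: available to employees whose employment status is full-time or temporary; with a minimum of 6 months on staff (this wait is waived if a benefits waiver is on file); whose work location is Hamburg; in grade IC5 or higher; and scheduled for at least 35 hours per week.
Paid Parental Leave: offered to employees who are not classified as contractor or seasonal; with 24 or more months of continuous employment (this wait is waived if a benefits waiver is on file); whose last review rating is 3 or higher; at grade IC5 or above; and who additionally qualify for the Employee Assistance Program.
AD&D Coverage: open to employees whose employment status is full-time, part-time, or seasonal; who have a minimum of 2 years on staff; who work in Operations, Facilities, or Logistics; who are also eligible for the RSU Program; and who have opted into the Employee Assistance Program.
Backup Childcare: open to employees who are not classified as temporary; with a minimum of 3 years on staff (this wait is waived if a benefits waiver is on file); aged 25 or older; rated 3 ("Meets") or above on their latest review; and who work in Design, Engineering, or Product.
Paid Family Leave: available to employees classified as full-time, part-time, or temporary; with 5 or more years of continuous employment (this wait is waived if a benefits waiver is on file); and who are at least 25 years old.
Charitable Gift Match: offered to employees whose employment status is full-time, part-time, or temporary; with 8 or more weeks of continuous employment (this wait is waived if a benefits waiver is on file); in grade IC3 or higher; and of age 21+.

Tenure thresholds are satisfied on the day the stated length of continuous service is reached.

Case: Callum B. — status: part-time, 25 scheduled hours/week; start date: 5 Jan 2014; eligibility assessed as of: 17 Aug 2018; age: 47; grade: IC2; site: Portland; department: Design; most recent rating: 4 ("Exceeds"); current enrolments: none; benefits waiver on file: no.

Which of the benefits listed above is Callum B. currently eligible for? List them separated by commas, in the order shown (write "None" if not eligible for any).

Service from 5 Jan 2014 to 17 Aug 2018: 1685 days.
RSU Program — status part-time ✗ (requires full-time or temporary) → not eligible.
Internet Stipend — no waiver, service 1685 days ≥ 1 month (≈30 days) ✓; age 47 ≥ 21 ✓; grade IC2 < IC4 ✗ → not eligible.
Employee Assistance Program — status part-time ✗ (requires full-time or temporary) → not eligible.
Paid Parental Leave — status part-time ✓ (not excluded); no waiver, service 1685 days ≥ 24 months (≈720 days) ✓; rating 4 ≥ 3 ✓; grade IC2 < IC5 ✗ → not eligible.
AD&D Coverage — status part-time ✓; service 1685 days ≥ 2 years (≈730 days) ✓; dept Design ✗ → not eligible.
Backup Childcare — status part-time ✓ (not excluded); no waiver, service 1685 days ≥ 3 years (≈1095 days) ✓; age 47 ≥ 25 ✓; rating 4 ≥ 3 ✓; dept Design ✓ → eligible.
Paid Family Leave — status part-time ✓; no waiver, service 1685 days < 5 years (≈1825 days) ✗ → not eligible.
Charitable Gift Match — status part-time ✓; no waiver, service 1685 days ≥ 8 weeks (≈56 days) ✓; grade IC2 < IC3 ✗ → not eligible.

Backup Childcare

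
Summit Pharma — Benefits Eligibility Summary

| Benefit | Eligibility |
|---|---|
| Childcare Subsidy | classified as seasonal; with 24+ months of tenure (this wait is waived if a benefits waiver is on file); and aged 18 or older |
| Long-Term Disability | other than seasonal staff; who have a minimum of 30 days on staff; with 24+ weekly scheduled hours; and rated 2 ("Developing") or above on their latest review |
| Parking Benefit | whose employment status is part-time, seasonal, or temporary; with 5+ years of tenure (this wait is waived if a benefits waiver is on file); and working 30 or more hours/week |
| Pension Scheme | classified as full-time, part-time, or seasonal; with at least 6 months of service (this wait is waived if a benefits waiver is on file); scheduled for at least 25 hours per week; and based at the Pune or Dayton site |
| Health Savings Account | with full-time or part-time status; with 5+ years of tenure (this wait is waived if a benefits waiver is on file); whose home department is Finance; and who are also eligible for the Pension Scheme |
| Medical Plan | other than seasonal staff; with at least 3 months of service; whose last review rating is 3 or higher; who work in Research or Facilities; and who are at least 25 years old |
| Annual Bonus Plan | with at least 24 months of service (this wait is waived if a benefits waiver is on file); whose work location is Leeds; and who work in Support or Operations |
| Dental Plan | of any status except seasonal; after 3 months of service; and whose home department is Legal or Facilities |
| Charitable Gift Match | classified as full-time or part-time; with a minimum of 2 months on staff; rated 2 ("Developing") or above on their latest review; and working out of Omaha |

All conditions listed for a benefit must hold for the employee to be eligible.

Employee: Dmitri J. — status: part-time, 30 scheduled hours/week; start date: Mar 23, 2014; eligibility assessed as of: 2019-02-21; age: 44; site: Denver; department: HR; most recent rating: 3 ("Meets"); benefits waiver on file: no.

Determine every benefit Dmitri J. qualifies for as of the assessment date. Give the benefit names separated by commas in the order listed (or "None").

Service from Mar 23, 2014 to 2019-02-21: 1796 days.
Childcare Subsidy — status part-time ✗ (requires seasonal) → not eligible.
Long-Term Disability — status part-time ✓ (not excluded); service 1796 days ≥ 30 days ✓; 30 hrs/wk ≥ 24 ✓; rating 3 ≥ 2 ✓ → eligible.
Parking Benefit — status part-time ✓; no waiver, service 1796 days < 5 years (≈1825 days) ✗ → not eligible.
Pension Scheme — status part-time ✓; no waiver, service 1796 days ≥ 6 months (≈180 days) ✓; 30 hrs/wk ≥ 25 ✓; site Denver ✗ (not Pune or Dayton) → not eligible.
Health Savings Account — status part-time ✓; no waiver, service 1796 days < 5 years (≈1825 days) ✗ → not eligible.
Medical Plan — status part-time ✓ (not excluded); service 1796 days ≥ 3 months (≈90 days) ✓; rating 3 ≥ 3 ✓; dept HR ✗ → not eligible.
Annual Bonus Plan — no waiver, service 1796 days ≥ 24 months (≈720 days) ✓; site Denver ✗ (not Leeds) → not eligible.
Dental Plan — status part-time ✓ (not excluded); service 1796 days ≥ 3 months (≈90 days) ✓; dept HR ✗ → not eligible.
Charitable Gift Match — status part-time ✓; service 1796 days ≥ 2 months (≈60 days) ✓; rating 3 ≥ 2 ✓; site Denver ✗ (not Omaha) → not eligible.

Long-Term Disability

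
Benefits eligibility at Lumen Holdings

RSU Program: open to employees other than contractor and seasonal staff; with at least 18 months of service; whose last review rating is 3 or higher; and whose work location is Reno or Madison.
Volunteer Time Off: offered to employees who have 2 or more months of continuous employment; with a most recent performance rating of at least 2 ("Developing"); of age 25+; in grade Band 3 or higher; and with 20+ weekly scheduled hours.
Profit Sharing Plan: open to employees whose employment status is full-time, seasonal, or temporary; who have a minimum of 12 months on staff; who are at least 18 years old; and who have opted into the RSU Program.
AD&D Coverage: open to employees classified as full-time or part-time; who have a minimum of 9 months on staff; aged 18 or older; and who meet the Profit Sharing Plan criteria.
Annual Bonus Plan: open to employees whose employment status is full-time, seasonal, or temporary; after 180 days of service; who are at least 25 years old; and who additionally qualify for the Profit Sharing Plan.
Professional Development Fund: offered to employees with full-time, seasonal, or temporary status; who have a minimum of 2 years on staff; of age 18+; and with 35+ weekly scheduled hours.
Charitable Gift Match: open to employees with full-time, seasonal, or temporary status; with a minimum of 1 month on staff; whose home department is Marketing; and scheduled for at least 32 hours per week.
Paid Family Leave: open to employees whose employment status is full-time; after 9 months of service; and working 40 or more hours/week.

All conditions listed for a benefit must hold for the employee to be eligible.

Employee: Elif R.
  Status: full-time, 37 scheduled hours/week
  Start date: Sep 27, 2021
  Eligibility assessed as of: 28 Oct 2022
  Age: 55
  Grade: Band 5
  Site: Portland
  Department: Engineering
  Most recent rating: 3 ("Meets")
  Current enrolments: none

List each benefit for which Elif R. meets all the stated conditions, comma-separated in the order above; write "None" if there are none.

Volunteer Time Off

Service from Sep 27, 2021 to 28 Oct 2022: 396 days.
RSU Program — status full-time ✓ (not excluded); service 396 days < 18 months (≈540 days) ✗ → not eligible.
Volunteer Time Off — service 396 days ≥ 2 months (≈60 days) ✓; rating 3 ≥ 2 ✓; age 55 ≥ 25 ✓; grade Band 5 ≥ Band 3 ✓; 37 hrs/wk ≥ 20 ✓ → eligible.
Profit Sharing Plan — status full-time ✓; service 396 days ≥ 12 months (≈360 days) ✓; age 55 ≥ 18 ✓; not enrolled in RSU Program ✗ → not eligible.
AD&D Coverage — status full-time ✓; service 396 days ≥ 9 months (≈270 days) ✓; age 55 ≥ 18 ✓; not eligible for Profit Sharing Plan ✗ → not eligible.
Annual Bonus Plan — status full-time ✓; service 396 days ≥ 180 days ✓; age 55 ≥ 25 ✓; not eligible for Profit Sharing Plan ✗ → not eligible.
Professional Development Fund — status full-time ✓; service 396 days < 2 years (≈730 days) ✗ → not eligible.
Charitable Gift Match — status full-time ✓; service 396 days ≥ 1 month (≈30 days) ✓; dept Engineering ✗ → not eligible.
Paid Family Leave — status full-time ✓; service 396 days ≥ 9 months (≈270 days) ✓; 37 hrs/wk < 40 ✗ → not eligible.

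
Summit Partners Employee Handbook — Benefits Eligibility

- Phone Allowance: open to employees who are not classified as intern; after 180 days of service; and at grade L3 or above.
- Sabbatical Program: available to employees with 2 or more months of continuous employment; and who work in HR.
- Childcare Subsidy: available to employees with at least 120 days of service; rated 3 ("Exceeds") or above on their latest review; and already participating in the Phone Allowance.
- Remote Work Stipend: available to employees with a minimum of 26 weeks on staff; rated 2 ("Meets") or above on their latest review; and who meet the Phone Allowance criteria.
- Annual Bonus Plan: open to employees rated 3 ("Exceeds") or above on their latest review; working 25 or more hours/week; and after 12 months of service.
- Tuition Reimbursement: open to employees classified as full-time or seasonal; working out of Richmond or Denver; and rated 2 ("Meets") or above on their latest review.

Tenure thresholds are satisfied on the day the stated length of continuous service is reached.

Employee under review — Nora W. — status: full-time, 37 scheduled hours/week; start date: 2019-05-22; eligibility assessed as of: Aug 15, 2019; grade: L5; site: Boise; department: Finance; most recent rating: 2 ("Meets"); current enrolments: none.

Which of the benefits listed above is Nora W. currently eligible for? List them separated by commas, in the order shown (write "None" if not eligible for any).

None

Service from 2019-05-22 to Aug 15, 2019: 85 days.
Phone Allowance — status full-time ✓ (not excluded); service 85 days < 180 days ✗ → not eligible.
Sabbatical Program — service 85 days ≥ 2 months (≈60 days) ✓; dept Finance ✗ → not eligible.
Childcare Subsidy — service 85 days < 120 days ✗ → not eligible.
Remote Work Stipend — service 85 days < 26 weeks (≈182 days) ✗ → not eligible.
Annual Bonus Plan — rating 2 < 3 ✗ → not eligible.
Tuition Reimbursement — status full-time ✓; site Boise ✗ (not Richmond or Denver) → not eligible.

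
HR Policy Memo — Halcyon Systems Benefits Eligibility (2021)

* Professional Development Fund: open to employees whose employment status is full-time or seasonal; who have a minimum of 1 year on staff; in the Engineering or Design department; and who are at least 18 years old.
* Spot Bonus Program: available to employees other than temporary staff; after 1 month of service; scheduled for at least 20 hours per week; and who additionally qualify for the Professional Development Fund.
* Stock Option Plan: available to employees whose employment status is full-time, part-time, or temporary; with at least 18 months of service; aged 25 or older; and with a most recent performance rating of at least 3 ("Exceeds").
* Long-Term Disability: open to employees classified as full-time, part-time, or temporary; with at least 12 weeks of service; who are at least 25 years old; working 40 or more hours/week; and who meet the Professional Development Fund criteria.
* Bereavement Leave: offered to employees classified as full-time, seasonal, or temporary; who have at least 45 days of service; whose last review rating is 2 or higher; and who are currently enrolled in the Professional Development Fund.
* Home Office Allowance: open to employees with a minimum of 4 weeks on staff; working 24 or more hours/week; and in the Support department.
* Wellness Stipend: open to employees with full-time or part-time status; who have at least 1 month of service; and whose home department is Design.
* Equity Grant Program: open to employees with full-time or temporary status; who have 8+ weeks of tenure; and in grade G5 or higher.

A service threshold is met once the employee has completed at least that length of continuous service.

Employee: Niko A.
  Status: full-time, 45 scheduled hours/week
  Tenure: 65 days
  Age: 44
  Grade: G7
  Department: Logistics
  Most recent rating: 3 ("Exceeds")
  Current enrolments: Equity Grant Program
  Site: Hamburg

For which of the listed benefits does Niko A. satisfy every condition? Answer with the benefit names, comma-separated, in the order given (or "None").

Equity Grant Program

Professional Development Fund — status full-time ✓; service 65 days < 1 year (≈365 days) ✗ → not eligible.
Spot Bonus Program — status full-time ✓ (not excluded); service 65 days ≥ 1 month (≈30 days) ✓; 45 hrs/wk ≥ 20 ✓; not eligible for Professional Development Fund ✗ → not eligible.
Stock Option Plan — status full-time ✓; service 65 days < 18 months (≈540 days) ✗ → not eligible.
Long-Term Disability — status full-time ✓; service 65 days < 12 weeks (≈84 days) ✗ → not eligible.
Bereavement Leave — status full-time ✓; service 65 days ≥ 45 days ✓; rating 3 ≥ 2 ✓; not enrolled in Professional Development Fund ✗ → not eligible.
Home Office Allowance — service 65 days ≥ 4 weeks (≈28 days) ✓; 45 hrs/wk ≥ 24 ✓; dept Logistics ✗ → not eligible.
Wellness Stipend — status full-time ✓; service 65 days ≥ 1 month (≈30 days) ✓; dept Logistics ✗ → not eligible.
Equity Grant Program — status full-time ✓; service 65 days ≥ 8 weeks (≈56 days) ✓; grade G7 ≥ G5 ✓ → eligible.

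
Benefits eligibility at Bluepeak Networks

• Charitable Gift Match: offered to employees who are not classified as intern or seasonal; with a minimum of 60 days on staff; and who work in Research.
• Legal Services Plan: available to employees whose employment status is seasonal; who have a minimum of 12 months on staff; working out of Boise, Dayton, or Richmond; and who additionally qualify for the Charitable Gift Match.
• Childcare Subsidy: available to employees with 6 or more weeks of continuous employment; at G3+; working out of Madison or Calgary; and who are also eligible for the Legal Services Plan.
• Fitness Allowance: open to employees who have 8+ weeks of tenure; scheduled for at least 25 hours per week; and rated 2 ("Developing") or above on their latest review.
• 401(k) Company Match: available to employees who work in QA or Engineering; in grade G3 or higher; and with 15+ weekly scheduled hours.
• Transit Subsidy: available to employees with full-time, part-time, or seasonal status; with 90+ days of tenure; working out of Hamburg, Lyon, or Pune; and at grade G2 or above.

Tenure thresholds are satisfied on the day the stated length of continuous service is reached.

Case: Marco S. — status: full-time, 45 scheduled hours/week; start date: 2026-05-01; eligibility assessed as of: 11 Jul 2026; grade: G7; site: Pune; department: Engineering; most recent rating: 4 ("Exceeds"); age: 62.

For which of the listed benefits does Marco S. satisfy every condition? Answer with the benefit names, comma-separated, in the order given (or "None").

Fitness Allowance, 401(k) Company Match

Service from 2026-05-01 to 11 Jul 2026: 71 days.
Charitable Gift Match — status full-time ✓ (not excluded); service 71 days ≥ 60 days ✓; dept Engineering ✗ → not eligible.
Legal Services Plan — status full-time ✗ (requires seasonal) → not eligible.
Childcare Subsidy — service 71 days ≥ 6 weeks (≈42 days) ✓; grade G7 ≥ G3 ✓; site Pune ✗ (not Madison or Calgary) → not eligible.
Fitness Allowance — service 71 days ≥ 8 weeks (≈56 days) ✓; 45 hrs/wk ≥ 25 ✓; rating 4 ≥ 2 ✓ → eligible.
401(k) Company Match — dept Engineering ✓; grade G7 ≥ G3 ✓; 45 hrs/wk ≥ 15 ✓ → eligible.
Transit Subsidy — status full-time ✓; service 71 days < 90 days ✗ → not eligible.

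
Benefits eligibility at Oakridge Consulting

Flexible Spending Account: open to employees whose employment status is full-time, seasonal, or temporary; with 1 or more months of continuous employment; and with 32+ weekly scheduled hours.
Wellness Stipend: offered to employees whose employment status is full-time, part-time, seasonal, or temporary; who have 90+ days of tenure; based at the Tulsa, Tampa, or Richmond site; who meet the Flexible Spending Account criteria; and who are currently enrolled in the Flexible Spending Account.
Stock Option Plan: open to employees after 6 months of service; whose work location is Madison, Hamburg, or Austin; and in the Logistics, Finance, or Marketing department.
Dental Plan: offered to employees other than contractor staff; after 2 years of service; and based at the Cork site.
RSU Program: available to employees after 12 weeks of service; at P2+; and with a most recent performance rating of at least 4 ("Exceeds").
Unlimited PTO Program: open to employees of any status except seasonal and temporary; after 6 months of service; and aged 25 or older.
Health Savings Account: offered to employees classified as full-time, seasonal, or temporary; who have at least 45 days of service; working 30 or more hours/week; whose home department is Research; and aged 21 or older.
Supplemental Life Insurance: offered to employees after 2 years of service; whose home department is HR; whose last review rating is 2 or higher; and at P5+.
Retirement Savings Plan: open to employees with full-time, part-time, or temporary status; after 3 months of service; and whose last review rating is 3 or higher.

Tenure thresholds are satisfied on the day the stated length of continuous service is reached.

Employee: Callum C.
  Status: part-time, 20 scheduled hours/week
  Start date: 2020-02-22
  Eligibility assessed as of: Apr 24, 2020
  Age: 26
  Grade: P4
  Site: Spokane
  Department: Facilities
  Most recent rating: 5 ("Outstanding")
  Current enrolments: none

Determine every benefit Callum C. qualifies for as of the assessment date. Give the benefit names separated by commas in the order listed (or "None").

None

Service from 2020-02-22 to Apr 24, 2020: 62 days.
Flexible Spending Account — status part-time ✗ (requires full-time, seasonal, or temporary) → not eligible.
Wellness Stipend — status part-time ✓; service 62 days < 90 days ✗ → not eligible.
Stock Option Plan — service 62 days < 6 months (≈180 days) ✗ → not eligible.
Dental Plan — status part-time ✓ (not excluded); service 62 days < 2 years (≈730 days) ✗ → not eligible.
RSU Program — service 62 days < 12 weeks (≈84 days) ✗ → not eligible.
Unlimited PTO Program — status part-time ✓ (not excluded); service 62 days < 6 months (≈180 days) ✗ → not eligible.
Health Savings Account — status part-time ✗ (requires full-time, seasonal, or temporary) → not eligible.
Supplemental Life Insurance — service 62 days < 2 years (≈730 days) ✗ → not eligible.
Retirement Savings Plan — status part-time ✓; service 62 days < 3 months (≈90 days) ✗ → not eligible.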